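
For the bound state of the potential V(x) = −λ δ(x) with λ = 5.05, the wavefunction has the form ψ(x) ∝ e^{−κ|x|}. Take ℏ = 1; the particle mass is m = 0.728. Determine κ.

κ = 3.68

Integrate −(ℏ²/2m)ψ'' − λδ(x)ψ = Eψ from −ε to +ε: the ψ'' term gives ψ'(0⁺) − ψ'(0⁻) and the δ term gives −(2mλ/ℏ²)ψ(0).
With ψ ∝ e^{−κ|x|} this yields −2κ = −2mλ/ℏ², so κ = mλ/ℏ² = 3.676.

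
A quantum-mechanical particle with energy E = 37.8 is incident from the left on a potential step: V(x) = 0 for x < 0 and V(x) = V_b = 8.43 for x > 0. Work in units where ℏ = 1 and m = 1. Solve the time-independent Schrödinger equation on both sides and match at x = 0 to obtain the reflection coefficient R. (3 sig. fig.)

The wavenumbers are k₁ = √(2mE)/ℏ = 8.695 on the left and k₂ = √(2m(E − V_b))/ℏ = 7.664 on the right.
Matching ψ and ψ′ at x = 0 gives r = (k₁ − k₂)/(k₁ + k₂), so R = r² = 0.003969 and T = 1 − R = 0.9960.

R = 0.00397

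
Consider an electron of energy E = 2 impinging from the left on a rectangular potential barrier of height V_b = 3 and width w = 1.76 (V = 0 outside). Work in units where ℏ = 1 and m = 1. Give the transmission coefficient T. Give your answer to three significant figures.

T = 0.0242

Since E < V_b the interior solution is evanescent with decay constant κ = √(2m(V_b − E))/ℏ = 1.414.
κw = 2.489, sinh(κw) = 5.983.
Matching ψ, ψ′ at both faces gives T = [1 + V_b² sinh²(κw) / (4E(V_b − E))]⁻¹ = 1/41.27 = 0.0242.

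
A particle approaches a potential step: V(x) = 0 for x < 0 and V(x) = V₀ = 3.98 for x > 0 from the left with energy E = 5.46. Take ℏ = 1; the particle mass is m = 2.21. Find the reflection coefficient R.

On each side the TISE gives plane waves with k = √(2m(E − V))/ℏ: k₁ = √(2·2.21·5.46) = 4.913, k₂ = √(2·2.21·1.48) = 2.558.
Continuity of ψ and ψ′ at the step yields the reflection amplitude r = (k₁ − k₂)/(k₁ + k₂) = 0.3152; thus R = |r|² = 0.09938, T = 0.9006.

R = 0.0994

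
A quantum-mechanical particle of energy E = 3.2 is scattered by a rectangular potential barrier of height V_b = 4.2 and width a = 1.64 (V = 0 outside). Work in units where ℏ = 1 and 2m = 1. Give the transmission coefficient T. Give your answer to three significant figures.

T = 0.105

E < V_b: inside the barrier ψ ∝ e^{±κx} with κ = √(2m(V_b − E))/ℏ = 1.000.
κa = 1.640, sinh(κa) = 2.481.
The exact tunnelling result is T⁻¹ = 1 + V_b² sinh²(κa) / [4E(V_b − E)] = 9.480, so T = 0.105.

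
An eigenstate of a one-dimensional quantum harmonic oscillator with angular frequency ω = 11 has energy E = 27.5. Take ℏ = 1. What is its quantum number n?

n = 2

Invert E_n = (n + ½)ℏω: n = E/ℏω − ½ = 2.000, so n = 2.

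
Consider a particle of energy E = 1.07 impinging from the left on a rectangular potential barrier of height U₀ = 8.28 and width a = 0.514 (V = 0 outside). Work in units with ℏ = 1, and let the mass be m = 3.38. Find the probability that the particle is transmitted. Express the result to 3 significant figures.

Since E < U₀ the interior solution is evanescent with decay constant κ = √(2m(U₀ − E))/ℏ = 6.981.
κa = 3.588, sinh(κa) = 18.07.
Matching ψ, ψ′ at both faces gives T = [1 + U₀² sinh²(κa) / (4E(U₀ − E))]⁻¹ = 1/726.8 = 0.00138.

T = 0.00138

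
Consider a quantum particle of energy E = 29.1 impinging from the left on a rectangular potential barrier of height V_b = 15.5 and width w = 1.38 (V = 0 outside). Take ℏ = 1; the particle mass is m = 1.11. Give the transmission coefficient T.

E > V_b: inside the barrier k₂ = √(2m(E − V_b))/ℏ = 5.495, k₂w = 7.583.
T = [1 + V_b² sin²(k₂w) / (4E(E − V_b))]⁻¹ = 1/1.141 = 0.877.

T = 0.877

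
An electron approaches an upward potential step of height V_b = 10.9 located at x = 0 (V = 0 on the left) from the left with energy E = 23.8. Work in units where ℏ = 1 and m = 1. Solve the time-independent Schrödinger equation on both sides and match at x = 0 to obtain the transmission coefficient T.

T = 0.977

On each side the TISE gives plane waves with k = √(2m(E − V))/ℏ: k₁ = √(2·1·23.8) = 6.899, k₂ = √(2·1·12.9) = 5.079.
Continuity of ψ and ψ′ at the step yields the reflection amplitude r = (k₁ − k₂)/(k₁ + k₂) = 0.1519; thus R = |r|² = 0.02308, T = 0.9769.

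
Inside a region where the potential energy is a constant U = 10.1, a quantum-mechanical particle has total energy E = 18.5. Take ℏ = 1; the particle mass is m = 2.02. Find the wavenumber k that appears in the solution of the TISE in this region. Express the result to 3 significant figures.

k = 5.83

With E > U the solution is oscillatory, ψ ∝ e^{±ikx} with k = √(2m(E − U))/ℏ.
k = √(2 × 2.02 × 8.4) = 5.825.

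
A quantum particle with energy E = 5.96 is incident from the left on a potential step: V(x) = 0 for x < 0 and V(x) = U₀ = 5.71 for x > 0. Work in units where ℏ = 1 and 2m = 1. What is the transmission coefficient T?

On each side the TISE gives plane waves with k = √(2m(E − V))/ℏ: k₁ = √(2·½·5.96) = 2.441, k₂ = √(2·½·0.25) = 0.5000.
Continuity of ψ and ψ′ at the step yields the reflection amplitude r = (k₁ − k₂)/(k₁ + k₂) = 0.6600; thus R = |r|² = 0.4356, T = 0.5644.

T = 0.564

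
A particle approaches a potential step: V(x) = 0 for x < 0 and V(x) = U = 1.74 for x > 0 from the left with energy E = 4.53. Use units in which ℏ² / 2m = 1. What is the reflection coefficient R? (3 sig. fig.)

R = 0.0145

The wavenumbers are k₁ = √(2mE)/ℏ = 2.128 on the left and k₂ = √(2m(E − U))/ℏ = 1.670 on the right.
Matching ψ and ψ′ at x = 0 gives r = (k₁ − k₂)/(k₁ + k₂), so R = r² = 0.01454 and T = 1 − R = 0.9855.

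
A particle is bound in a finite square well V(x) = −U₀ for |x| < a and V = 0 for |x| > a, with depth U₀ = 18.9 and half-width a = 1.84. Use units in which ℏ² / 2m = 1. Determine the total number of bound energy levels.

N = 6

Define the well-strength parameter z₀ = (a/ℏ)√(2mU₀) = 1.84 × √(2·0.5·18.9) = 7.999.
A new bound state (alternating even/odd) appears each time z₀ passes a multiple of π/2, so N = ⌊2z₀/π⌋ + 1 = ⌊5.092⌋ + 1 = 6.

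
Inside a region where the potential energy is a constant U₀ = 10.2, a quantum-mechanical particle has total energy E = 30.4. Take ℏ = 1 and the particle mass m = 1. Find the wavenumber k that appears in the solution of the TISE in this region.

With E > U₀ the solution is oscillatory, ψ ∝ e^{±ikx} with k = √(2m(E − U₀))/ℏ.
k = √(2 × 1 × 20.2) = 6.356.

k = 6.36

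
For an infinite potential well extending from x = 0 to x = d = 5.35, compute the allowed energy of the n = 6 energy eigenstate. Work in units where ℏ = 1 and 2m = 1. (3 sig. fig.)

E = 12.4

The infinite-well eigenfunctions ψ_n = √(2/d) sin(nπx/d) vanish at both walls, giving E_n = n²π²ℏ²/(2md²).
E_6 = 6² × π² / (2 × 0.5 × 5.35²) = 12.41.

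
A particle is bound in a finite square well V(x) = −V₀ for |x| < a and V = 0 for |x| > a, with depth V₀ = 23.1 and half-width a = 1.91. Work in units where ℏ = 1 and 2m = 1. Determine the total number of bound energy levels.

N = 6

The dimensionless depth is z₀ = a√(2mV₀)/ℏ = 1.91 × √(23.10) = 9.180.
A new bound state (alternating even/odd) appears each time z₀ passes a multiple of π/2, so N = ⌊2z₀/π⌋ + 1 = ⌊5.844⌋ + 1 = 6.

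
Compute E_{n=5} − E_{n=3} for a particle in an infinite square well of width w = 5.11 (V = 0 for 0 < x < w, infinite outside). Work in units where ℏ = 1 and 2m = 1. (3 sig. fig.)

ΔE = 6.05

E_n = n²π²ℏ²/(2mw²), so ΔE = (5² − 3²) π²ℏ²/(2mw²).
ΔE = 16 × π² / (2 × 0.5 × 5.11²) = 6.048.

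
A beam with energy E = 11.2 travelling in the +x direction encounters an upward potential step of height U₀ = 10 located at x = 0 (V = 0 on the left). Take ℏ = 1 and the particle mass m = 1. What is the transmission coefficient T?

On each side the TISE gives plane waves with k = √(2m(E − V))/ℏ: k₁ = √(2·1·11.2) = 4.733, k₂ = √(2·1·1.2) = 1.549.
Matching ψ and ψ′ at x = 0 gives r = (k₁ − k₂)/(k₁ + k₂), so R = r² = 0.2568 and T = 1 − R = 0.7432.

T = 0.743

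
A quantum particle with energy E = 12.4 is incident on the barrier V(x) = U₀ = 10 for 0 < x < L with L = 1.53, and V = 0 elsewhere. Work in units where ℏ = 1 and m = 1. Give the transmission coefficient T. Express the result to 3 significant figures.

E > U₀: inside the barrier k₂ = √(2m(E − U₀))/ℏ = 2.191, k₂L = 3.352.
T = [1 + U₀² sin²(k₂L) / (4E(E − U₀))]⁻¹ = 1/1.037 = 0.965.

T = 0.965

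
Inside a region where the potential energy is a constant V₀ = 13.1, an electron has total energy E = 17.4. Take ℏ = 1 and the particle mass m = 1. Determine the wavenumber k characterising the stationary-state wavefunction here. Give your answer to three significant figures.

With E > V₀ the solution is oscillatory, ψ ∝ e^{±ikx} with k = √(2m(E − V₀))/ℏ.
k = √(2 × 1 × 4.3) = 2.933.

k = 2.93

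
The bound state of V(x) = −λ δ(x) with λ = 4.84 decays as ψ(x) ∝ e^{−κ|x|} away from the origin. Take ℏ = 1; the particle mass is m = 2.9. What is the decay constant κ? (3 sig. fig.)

Integrating the TISE across x = 0 gives the cusp condition ψ'(0⁺) − ψ'(0⁻) = −(2mλ/ℏ²)ψ(0).
With ψ ∝ e^{−κ|x|} this yields −2κ = −2mλ/ℏ², so κ = mλ/ℏ² = 14.04.

κ = 14.0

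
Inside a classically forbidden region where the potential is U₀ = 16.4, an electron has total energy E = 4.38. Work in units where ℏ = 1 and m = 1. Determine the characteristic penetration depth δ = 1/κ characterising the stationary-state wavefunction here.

δ = 0.204

Since E < U₀ the TISE in this region is ψ'' = κ²ψ with κ = √(2m(U₀ − E))/ℏ.
κ = √(2 × 1 × 12.02) = 4.903. The penetration depth is δ = 1/κ = 0.204.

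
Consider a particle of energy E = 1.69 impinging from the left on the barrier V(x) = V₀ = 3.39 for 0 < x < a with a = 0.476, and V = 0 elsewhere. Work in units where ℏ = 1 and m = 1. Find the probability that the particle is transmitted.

E < V₀: inside the barrier ψ ∝ e^{±κx} with κ = √(2m(V₀ − E))/ℏ = 1.844.
κa = 0.8777, sinh(κa) = 0.9948.
The exact tunnelling result is T⁻¹ = 1 + V₀² sinh²(κa) / [4E(V₀ − E)] = 1.990, so T = 0.503.

T = 0.503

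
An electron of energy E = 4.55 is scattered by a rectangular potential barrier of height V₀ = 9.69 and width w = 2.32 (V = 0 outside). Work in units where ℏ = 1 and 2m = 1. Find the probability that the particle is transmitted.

E < V₀: inside the barrier ψ ∝ e^{±κx} with κ = √(2m(V₀ − E))/ℏ = 2.267.
κw = 5.260, sinh(κw) = 96.22.
Matching ψ, ψ′ at both faces gives T = [1 + V₀² sinh²(κw) / (4E(V₀ − E))]⁻¹ = 1/9294 = 0.000108.

T = 0.000108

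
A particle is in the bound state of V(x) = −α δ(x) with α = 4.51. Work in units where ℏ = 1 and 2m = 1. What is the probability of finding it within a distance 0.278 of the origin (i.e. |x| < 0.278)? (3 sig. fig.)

P = 0.715

The normalised bound state is ψ = √κ e^{−κ|x|} with κ = mα/ℏ² = 2.255.
P(|x| < d) = ∫_{−d}^{d} κ e^{−2κ|x|} dx = 1 − e^{−2κd} = 1 − e^{−1.254} = 0.7146.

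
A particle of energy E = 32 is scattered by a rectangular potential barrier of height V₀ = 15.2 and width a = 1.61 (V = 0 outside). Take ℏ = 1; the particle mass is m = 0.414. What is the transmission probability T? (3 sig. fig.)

T = 0.992

E > V₀: inside the barrier k₂ = √(2m(E − V₀))/ℏ = 3.730, k₂a = 6.005.
Matching at both interfaces gives T⁻¹ = 1 + V₀² sin²(k₂a) / [4E(E − V₀)] = 1.008, hence T = 0.992.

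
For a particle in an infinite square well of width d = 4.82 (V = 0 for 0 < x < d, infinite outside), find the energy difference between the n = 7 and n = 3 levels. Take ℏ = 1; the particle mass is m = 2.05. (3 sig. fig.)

E_n = n²π²ℏ²/(2md²), so ΔE = (7² − 3²) π²ℏ²/(2md²).
ΔE = 40 × π² / (2 × 2.05 × 4.82²) = 4.145.

ΔE = 4.14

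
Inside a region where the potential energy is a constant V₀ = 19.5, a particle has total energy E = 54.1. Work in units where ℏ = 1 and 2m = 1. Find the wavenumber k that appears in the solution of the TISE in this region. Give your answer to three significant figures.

k = 5.88

With E > V₀ the solution is oscillatory, ψ ∝ e^{±ikx} with k = √(2m(E − V₀))/ℏ.
k = √(2 × 0.5 × 34.6) = 5.882.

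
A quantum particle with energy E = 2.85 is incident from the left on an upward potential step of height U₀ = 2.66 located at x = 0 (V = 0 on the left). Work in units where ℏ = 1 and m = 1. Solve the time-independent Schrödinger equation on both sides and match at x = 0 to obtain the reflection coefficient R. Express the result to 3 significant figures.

R = 0.348

On each side the TISE gives plane waves with k = √(2m(E − V))/ℏ: k₁ = √(2·1·2.85) = 2.387, k₂ = √(2·1·0.19) = 0.6164.
Continuity of ψ and ψ′ at the step yields the reflection amplitude r = (k₁ − k₂)/(k₁ + k₂) = 0.5896; thus R = |r|² = 0.3476, T = 0.6524.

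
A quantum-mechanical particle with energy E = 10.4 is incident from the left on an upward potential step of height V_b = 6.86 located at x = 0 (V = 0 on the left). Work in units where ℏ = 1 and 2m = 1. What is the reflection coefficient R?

On each side the TISE gives plane waves with k = √(2m(E − V))/ℏ: k₁ = √(2·½·10.4) = 3.225, k₂ = √(2·½·3.54) = 1.881.
Continuity of ψ and ψ′ at the step yields the reflection amplitude r = (k₁ − k₂)/(k₁ + k₂) = 0.2631; thus R = |r|² = 0.06921, T = 0.9308.

R = 0.0692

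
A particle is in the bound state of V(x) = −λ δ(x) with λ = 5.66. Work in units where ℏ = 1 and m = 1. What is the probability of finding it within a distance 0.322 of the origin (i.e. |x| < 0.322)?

P = 0.974

The normalised bound state is ψ = √κ e^{−κ|x|} with κ = mλ/ℏ² = 5.660.
P(|x| < d) = ∫_{−d}^{d} κ e^{−2κ|x|} dx = 1 − e^{−2κd} = 1 − e^{−3.645} = 0.9739.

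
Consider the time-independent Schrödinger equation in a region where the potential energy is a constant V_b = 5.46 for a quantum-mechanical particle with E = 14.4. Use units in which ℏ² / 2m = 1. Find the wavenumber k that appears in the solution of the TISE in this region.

k = 2.99

With E > V_b the solution is oscillatory, ψ ∝ e^{±ikx} with k = √(2m(E − V_b))/ℏ.
k = √(2 × 0.5 × 8.94) = 2.990.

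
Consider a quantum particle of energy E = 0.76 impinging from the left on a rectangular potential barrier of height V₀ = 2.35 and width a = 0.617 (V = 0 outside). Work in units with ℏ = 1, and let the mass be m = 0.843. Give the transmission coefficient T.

T = 0.382

Since E < V₀ the interior solution is evanescent with decay constant κ = √(2m(V₀ − E))/ℏ = 1.637.
κa = 1.010, sinh(κa) = 1.191.
The exact tunnelling result is T⁻¹ = 1 + V₀² sinh²(κa) / [4E(V₀ − E)] = 2.621, so T = 0.382.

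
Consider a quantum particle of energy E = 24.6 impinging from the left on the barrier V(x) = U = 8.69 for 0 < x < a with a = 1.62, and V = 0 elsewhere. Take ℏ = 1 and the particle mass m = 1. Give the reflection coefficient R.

Above the barrier the interior wavenumber is k₂ = √(2m(E − U))/ℏ = 5.641, giving phase k₂a = 9.138.
T = [1 + U² sin²(k₂a) / (4E(E − U))]⁻¹ = 1/1.004 = 0.996.
R = 1 − T = 0.00384.

R = 0.00384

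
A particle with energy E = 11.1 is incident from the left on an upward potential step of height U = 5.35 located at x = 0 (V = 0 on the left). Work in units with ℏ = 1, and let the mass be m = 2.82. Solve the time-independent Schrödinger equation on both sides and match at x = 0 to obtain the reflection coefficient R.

On each side the TISE gives plane waves with k = √(2m(E − V))/ℏ: k₁ = √(2·2.82·11.1) = 7.912, k₂ = √(2·2.82·5.75) = 5.695.
Matching ψ and ψ′ at x = 0 gives r = (k₁ − k₂)/(k₁ + k₂), so R = r² = 0.02656 and T = 1 − R = 0.9734.

R = 0.0266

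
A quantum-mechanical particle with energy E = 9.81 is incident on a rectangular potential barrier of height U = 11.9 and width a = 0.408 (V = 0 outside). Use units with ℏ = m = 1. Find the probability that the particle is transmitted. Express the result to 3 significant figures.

T = 0.399

Since E < U the interior solution is evanescent with decay constant κ = √(2m(U − E))/ℏ = 2.045.
κa = 0.8342, sinh(κa) = 0.9343.
The exact tunnelling result is T⁻¹ = 1 + U² sinh²(κa) / [4E(U − E)] = 2.507, so T = 0.399.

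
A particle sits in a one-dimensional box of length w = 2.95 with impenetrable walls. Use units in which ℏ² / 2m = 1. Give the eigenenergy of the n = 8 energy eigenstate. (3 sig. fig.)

Requiring ψ(0) = ψ(w) = 0 quantises k = nπ/w, hence E_n = ℏ²k²/2m = n²π²ℏ²/(2mw²).
E_8 = 8² × π² / (2 × 0.5 × 2.95²) = 72.58.

E = 72.6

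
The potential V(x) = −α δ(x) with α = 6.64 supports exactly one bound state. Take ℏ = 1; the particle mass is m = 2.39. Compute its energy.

E = -52.7

The bound state is ψ(x) = √κ e^{−κ|x|}. The derivative jump ψ'(0⁺) − ψ'(0⁻) = −(2mα/ℏ²)ψ(0) fixes κ = mα/ℏ² = 15.87.
Then E = −ℏ²κ²/(2m) = −mα²/(2ℏ²) = -52.69.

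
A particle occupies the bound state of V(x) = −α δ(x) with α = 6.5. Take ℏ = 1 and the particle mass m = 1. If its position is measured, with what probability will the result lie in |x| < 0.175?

The normalised bound state is ψ = √κ e^{−κ|x|} with κ = mα/ℏ² = 6.500.
P(|x| < d) = ∫_{−d}^{d} κ e^{−2κ|x|} dx = 1 − e^{−2κd} = 1 − e^{−2.275} = 0.8972.

P = 0.897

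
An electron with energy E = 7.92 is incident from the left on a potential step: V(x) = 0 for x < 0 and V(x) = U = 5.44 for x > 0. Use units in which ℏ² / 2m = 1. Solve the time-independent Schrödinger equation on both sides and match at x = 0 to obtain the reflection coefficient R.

On each side the TISE gives plane waves with k = √(2m(E − V))/ℏ: k₁ = √(2·½·7.92) = 2.814, k₂ = √(2·½·2.48) = 1.575.
Matching ψ and ψ′ at x = 0 gives r = (k₁ − k₂)/(k₁ + k₂), so R = r² = 0.07975 and T = 1 − R = 0.9203.

R = 0.0797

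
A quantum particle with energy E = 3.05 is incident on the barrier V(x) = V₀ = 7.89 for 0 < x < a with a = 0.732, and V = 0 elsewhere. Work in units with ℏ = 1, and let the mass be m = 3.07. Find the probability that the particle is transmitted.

T = 0.00130

E < V₀: inside the barrier ψ ∝ e^{±κx} with κ = √(2m(V₀ − E))/ℏ = 5.451.
κa = 3.990, sinh(κa) = 27.03.
Matching ψ, ψ′ at both faces gives T = [1 + V₀² sinh²(κa) / (4E(V₀ − E))]⁻¹ = 1/771.2 = 0.00130.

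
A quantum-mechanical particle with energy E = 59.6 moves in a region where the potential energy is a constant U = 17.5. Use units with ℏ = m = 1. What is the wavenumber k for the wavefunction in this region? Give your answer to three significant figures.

With E > U the solution is oscillatory, ψ ∝ e^{±ikx} with k = √(2m(E − U))/ℏ.
k = √(2 × 1 × 42.1) = 9.176.

k = 9.18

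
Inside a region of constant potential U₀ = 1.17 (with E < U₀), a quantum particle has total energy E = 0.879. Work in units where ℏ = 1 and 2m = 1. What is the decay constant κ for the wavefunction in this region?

Since E < U₀ the TISE in this region is ψ'' = κ²ψ with κ = √(2m(U₀ − E))/ℏ.
κ = √(2 × 0.5 × 0.291) = 0.5394.

κ = 0.539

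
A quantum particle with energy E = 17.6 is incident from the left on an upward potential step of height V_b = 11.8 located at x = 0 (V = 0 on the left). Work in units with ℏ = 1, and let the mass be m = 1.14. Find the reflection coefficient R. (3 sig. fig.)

On each side the TISE gives plane waves with k = √(2m(E − V))/ℏ: k₁ = √(2·1.14·17.6) = 6.335, k₂ = √(2·1.14·5.8) = 3.636.
Matching ψ and ψ′ at x = 0 gives r = (k₁ − k₂)/(k₁ + k₂), so R = r² = 0.07322 and T = 1 − R = 0.9268.

R = 0.0732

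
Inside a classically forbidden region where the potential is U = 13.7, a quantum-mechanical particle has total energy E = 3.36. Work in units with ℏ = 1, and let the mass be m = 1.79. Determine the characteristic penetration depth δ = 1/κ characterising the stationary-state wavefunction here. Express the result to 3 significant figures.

δ = 0.164

Since E < U the TISE in this region is ψ'' = κ²ψ with κ = √(2m(U − E))/ℏ.
κ = √(2 × 1.79 × 10.34) = 6.084. The penetration depth is δ = 1/κ = 0.164.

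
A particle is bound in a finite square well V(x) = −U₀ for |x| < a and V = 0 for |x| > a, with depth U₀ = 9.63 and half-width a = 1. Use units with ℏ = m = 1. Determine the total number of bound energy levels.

The dimensionless depth is z₀ = a√(2mU₀)/ℏ = 1 × √(19.26) = 4.389.
The even/odd transcendental equations gain one root per π/2 in z₀, giving N = 1 + ⌊2z₀/π⌋ = 1 + ⌊2.794⌋ = 3.

N = 3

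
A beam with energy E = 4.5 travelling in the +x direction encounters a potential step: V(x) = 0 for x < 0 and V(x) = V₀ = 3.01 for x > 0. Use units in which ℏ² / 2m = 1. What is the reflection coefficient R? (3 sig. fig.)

The wavenumbers are k₁ = √(2mE)/ℏ = 2.121 on the left and k₂ = √(2m(E − V₀))/ℏ = 1.221 on the right.
Matching ψ and ψ′ at x = 0 gives r = (k₁ − k₂)/(k₁ + k₂), so R = r² = 0.07263 and T = 1 − R = 0.9274.

R = 0.0726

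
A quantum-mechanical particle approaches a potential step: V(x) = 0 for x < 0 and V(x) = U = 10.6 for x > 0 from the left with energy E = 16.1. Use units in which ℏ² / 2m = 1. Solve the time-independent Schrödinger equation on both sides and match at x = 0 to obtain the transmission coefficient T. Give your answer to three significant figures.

T = 0.931

On each side the TISE gives plane waves with k = √(2m(E − V))/ℏ: k₁ = √(2·½·16.1) = 4.012, k₂ = √(2·½·5.5) = 2.345.
Matching ψ and ψ′ at x = 0 gives r = (k₁ − k₂)/(k₁ + k₂), so R = r² = 0.06877 and T = 1 − R = 0.9312.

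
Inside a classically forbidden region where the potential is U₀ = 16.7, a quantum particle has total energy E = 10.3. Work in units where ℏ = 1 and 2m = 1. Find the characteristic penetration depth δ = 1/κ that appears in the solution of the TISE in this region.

δ = 0.395

Since E < U₀ the TISE in this region is ψ'' = κ²ψ with κ = √(2m(U₀ − E))/ℏ.
κ = √(2 × 0.5 × 6.4) = 2.530. The penetration depth is δ = 1/κ = 0.395.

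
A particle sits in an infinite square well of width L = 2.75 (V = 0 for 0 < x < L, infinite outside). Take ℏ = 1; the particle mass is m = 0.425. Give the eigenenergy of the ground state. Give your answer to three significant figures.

Requiring ψ(0) = ψ(L) = 0 quantises k = nπ/L, hence E_n = ℏ²k²/2m = n²π²ℏ²/(2mL²).
E_1 = 1² × π² / (2 × 0.425 × 2.75²) = 1.535.

E = 1.54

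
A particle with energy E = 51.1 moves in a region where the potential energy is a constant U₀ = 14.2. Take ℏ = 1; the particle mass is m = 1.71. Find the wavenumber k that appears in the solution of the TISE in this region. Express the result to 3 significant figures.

With E > U₀ the solution is oscillatory, ψ ∝ e^{±ikx} with k = √(2m(E − U₀))/ℏ.
k = √(2 × 1.71 × 36.9) = 11.23.

k = 11.2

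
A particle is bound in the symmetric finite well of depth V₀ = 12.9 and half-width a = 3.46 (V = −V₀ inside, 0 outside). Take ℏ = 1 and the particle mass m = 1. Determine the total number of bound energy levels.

The dimensionless depth is z₀ = a√(2mV₀)/ℏ = 3.46 × √(25.80) = 17.57.
A new bound state (alternating even/odd) appears each time z₀ passes a multiple of π/2, so N = ⌊2z₀/π⌋ + 1 = ⌊11.19⌋ + 1 = 12.

N = 12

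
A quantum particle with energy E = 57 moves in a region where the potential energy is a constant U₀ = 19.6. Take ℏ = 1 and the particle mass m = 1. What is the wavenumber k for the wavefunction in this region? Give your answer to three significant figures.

k = 8.65

With E > U₀ the solution is oscillatory, ψ ∝ e^{±ikx} with k = √(2m(E − U₀))/ℏ.
k = √(2 × 1 × 37.4) = 8.649.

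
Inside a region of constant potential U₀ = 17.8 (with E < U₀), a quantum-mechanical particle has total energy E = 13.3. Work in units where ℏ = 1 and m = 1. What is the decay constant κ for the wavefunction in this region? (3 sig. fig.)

Since E < U₀ the TISE in this region is ψ'' = κ²ψ with κ = √(2m(U₀ − E))/ℏ.
κ = √(2 × 1 × 4.5) = 3.000.

κ = 3.00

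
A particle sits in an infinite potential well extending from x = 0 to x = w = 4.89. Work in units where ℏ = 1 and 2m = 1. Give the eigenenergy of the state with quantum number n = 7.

The infinite-well eigenfunctions ψ_n = √(2/w) sin(nπx/w) vanish at both walls, giving E_n = n²π²ℏ²/(2mw²).
E_7 = 7² × π² / (2 × 0.5 × 4.89²) = 20.22.

E = 20.2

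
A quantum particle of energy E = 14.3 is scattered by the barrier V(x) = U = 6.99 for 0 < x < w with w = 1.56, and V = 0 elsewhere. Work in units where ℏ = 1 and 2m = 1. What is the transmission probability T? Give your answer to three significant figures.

E > U: inside the barrier k₂ = √(2m(E − U))/ℏ = 2.704, k₂w = 4.218.
T = [1 + U² sin²(k₂w) / (4E(E − U))]⁻¹ = 1/1.091 = 0.917.

T = 0.917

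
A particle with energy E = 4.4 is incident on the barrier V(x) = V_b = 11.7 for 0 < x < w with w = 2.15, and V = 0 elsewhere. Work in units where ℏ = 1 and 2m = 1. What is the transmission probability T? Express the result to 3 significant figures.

T = 0.0000338

E < V_b: inside the barrier ψ ∝ e^{±κx} with κ = √(2m(V_b − E))/ℏ = 2.702.
κw = 5.809, sinh(κw) = 166.6.
The exact tunnelling result is T⁻¹ = 1 + V_b² sinh²(κw) / [4E(V_b − E)] = 29590, so T = 0.0000338.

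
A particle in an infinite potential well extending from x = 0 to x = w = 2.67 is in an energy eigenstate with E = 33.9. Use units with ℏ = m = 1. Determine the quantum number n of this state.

From E_n = n²π²ℏ²/(2mw²) invert to n = √(2mw²E)/(πℏ).
n = (2.67/π) × √(2 × 1 × 33.9) = 6.998 → n = 7.

n = 7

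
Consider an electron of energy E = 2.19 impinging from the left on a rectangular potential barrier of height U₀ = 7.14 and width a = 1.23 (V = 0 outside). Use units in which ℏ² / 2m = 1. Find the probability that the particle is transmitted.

Since E < U₀ the interior solution is evanescent with decay constant κ = √(2m(U₀ − E))/ℏ = 2.225.
κa = 2.737, sinh(κa) = 7.685.
Matching ψ, ψ′ at both faces gives T = [1 + U₀² sinh²(κa) / (4E(U₀ − E))]⁻¹ = 1/70.43 = 0.0142.

T = 0.0142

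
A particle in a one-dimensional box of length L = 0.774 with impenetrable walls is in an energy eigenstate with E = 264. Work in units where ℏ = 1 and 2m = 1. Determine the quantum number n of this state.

n = 4

For an infinite well E_n = n²π²ℏ²/(2mL²), so n = (L/πℏ)√(2mE).
n = (0.774/π) × √(2 × 0.5 × 264) = 4.003 → n = 4.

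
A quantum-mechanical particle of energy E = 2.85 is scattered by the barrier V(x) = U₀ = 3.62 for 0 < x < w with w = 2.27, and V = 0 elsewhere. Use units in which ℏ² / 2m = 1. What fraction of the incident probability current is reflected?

E < U₀: inside the barrier ψ ∝ e^{±κx} with κ = √(2m(U₀ − E))/ℏ = 0.8775.
κw = 1.992, sinh(κw) = 3.597.
Matching ψ, ψ′ at both faces gives T = [1 + U₀² sinh²(κw) / (4E(U₀ − E))]⁻¹ = 1/20.31 = 0.0492.
R = 1 − T = 0.951.

R = 0.951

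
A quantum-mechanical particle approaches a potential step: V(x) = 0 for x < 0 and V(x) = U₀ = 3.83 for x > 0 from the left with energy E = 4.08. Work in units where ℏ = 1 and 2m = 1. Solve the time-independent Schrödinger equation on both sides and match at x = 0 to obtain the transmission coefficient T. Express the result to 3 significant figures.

T = 0.636

On each side the TISE gives plane waves with k = √(2m(E − V))/ℏ: k₁ = √(2·½·4.08) = 2.020, k₂ = √(2·½·0.25) = 0.5000.
Matching ψ and ψ′ at x = 0 gives r = (k₁ − k₂)/(k₁ + k₂), so R = r² = 0.3638 and T = 1 − R = 0.6362.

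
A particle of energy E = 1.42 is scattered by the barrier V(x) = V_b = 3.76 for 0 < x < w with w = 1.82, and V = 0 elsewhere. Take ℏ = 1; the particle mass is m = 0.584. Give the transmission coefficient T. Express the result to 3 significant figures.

T = 0.00912

Since E < V_b the interior solution is evanescent with decay constant κ = √(2m(V_b − E))/ℏ = 1.653.
κw = 3.009, sinh(κw) = 10.11.
The exact tunnelling result is T⁻¹ = 1 + V_b² sinh²(κw) / [4E(V_b − E)] = 109.7, so T = 0.00912.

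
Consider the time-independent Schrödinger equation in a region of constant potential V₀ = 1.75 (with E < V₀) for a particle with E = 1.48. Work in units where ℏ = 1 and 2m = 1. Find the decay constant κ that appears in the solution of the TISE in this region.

κ = 0.520

Since E < V₀ the TISE in this region is ψ'' = κ²ψ with κ = √(2m(V₀ − E))/ℏ.
κ = √(2 × 0.5 × 0.27) = 0.5196.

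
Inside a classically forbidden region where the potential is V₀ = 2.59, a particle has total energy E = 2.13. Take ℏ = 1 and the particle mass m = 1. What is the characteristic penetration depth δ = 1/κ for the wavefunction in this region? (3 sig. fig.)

δ = 1.04

Since E < V₀ the TISE in this region is ψ'' = κ²ψ with κ = √(2m(V₀ − E))/ℏ.
κ = √(2 × 1 × 0.46) = 0.9592. The penetration depth is δ = 1/κ = 1.04.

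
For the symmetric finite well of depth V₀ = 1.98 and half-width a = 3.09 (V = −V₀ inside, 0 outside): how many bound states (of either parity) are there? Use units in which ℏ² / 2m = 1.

N = 3

The dimensionless depth is z₀ = a√(2mV₀)/ℏ = 3.09 × √(1.980) = 4.348.
The even/odd transcendental equations gain one root per π/2 in z₀, giving N = 1 + ⌊2z₀/π⌋ = 1 + ⌊2.768⌋ = 3.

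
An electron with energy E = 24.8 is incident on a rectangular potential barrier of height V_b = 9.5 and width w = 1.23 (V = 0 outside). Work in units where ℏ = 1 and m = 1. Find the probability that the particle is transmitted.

T = 0.985

Above the barrier the interior wavenumber is k₂ = √(2m(E − V_b))/ℏ = 5.532, giving phase k₂w = 6.804.
T = [1 + V_b² sin²(k₂w) / (4E(E − V_b))]⁻¹ = 1/1.015 = 0.985.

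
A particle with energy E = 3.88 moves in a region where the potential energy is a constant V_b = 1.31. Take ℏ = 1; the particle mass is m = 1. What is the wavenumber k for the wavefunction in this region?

k = 2.27

With E > V_b the solution is oscillatory, ψ ∝ e^{±ikx} with k = √(2m(E − V_b))/ℏ.
k = √(2 × 1 × 2.57) = 2.267.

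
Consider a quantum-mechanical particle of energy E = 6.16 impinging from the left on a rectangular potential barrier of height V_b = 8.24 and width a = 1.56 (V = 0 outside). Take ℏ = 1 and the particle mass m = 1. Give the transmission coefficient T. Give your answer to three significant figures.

E < V_b: inside the barrier ψ ∝ e^{±κx} with κ = √(2m(V_b − E))/ℏ = 2.040.
κa = 3.182, sinh(κa) = 12.02.
The exact tunnelling result is T⁻¹ = 1 + V_b² sinh²(κa) / [4E(V_b − E)] = 192.5, so T = 0.00519.

T = 0.00519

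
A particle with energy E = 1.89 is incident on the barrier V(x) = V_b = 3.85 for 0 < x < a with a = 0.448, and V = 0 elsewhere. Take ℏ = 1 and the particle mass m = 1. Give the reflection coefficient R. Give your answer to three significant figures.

Since E < V_b the interior solution is evanescent with decay constant κ = √(2m(V_b − E))/ℏ = 1.980.
κa = 0.8870, sinh(κa) = 1.008.
Matching ψ, ψ′ at both faces gives T = [1 + V_b² sinh²(κa) / (4E(V_b − E))]⁻¹ = 1/2.016 = 0.496.
R = 1 − T = 0.504.

R = 0.504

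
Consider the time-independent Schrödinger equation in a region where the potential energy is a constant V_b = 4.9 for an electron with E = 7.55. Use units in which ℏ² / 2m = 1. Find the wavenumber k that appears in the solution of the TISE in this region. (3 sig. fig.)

k = 1.63

With E > V_b the solution is oscillatory, ψ ∝ e^{±ikx} with k = √(2m(E − V_b))/ℏ.
k = √(2 × 0.5 × 2.65) = 1.628.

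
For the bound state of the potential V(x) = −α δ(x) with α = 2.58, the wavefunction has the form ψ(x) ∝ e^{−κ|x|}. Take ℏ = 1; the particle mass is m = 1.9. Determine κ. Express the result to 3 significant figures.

κ = 4.90

Integrating the TISE across x = 0 gives the cusp condition ψ'(0⁺) − ψ'(0⁻) = −(2mα/ℏ²)ψ(0).
With ψ ∝ e^{−κ|x|} this yields −2κ = −2mα/ℏ², so κ = mα/ℏ² = 4.902.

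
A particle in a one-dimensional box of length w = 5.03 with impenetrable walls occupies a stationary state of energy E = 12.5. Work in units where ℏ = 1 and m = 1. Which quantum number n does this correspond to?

From E_n = n²π²ℏ²/(2mw²) invert to n = √(2mw²E)/(πℏ).
n = (5.03/π) × √(2 × 1 × 12.5) = 8.005 → n = 8.

n = 8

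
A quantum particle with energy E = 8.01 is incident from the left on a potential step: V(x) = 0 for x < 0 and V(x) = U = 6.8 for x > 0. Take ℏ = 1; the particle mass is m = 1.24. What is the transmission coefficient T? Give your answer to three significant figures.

The wavenumbers are k₁ = √(2mE)/ℏ = 4.457 on the left and k₂ = √(2m(E − U))/ℏ = 1.732 on the right.
Continuity of ψ and ψ′ at the step yields the reflection amplitude r = (k₁ − k₂)/(k₁ + k₂) = 0.4402; thus R = |r|² = 0.1938, T = 0.8062.

T = 0.806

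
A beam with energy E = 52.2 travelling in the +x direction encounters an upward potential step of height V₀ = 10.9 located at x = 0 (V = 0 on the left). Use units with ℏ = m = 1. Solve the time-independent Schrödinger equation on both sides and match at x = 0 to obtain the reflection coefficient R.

The wavenumbers are k₁ = √(2mE)/ℏ = 10.22 on the left and k₂ = √(2m(E − V₀))/ℏ = 9.088 on the right.
Matching ψ and ψ′ at x = 0 gives r = (k₁ − k₂)/(k₁ + k₂), so R = r² = 0.003421 and T = 1 − R = 0.9966.

R = 0.00342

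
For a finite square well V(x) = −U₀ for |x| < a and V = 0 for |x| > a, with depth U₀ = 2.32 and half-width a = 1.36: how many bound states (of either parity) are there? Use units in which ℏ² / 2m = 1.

N = 2

The dimensionless depth is z₀ = a√(2mU₀)/ℏ = 1.36 × √(2.320) = 2.071.
A new bound state (alternating even/odd) appears each time z₀ passes a multiple of π/2, so N = ⌊2z₀/π⌋ + 1 = ⌊1.319⌋ + 1 = 2.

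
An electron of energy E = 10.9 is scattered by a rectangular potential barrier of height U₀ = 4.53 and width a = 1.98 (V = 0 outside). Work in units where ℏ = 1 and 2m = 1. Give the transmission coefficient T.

E > U₀: inside the barrier k₂ = √(2m(E − U₀))/ℏ = 2.524, k₂a = 4.997.
T = [1 + U₀² sin²(k₂a) / (4E(E − U₀))]⁻¹ = 1/1.068 = 0.936.

T = 0.936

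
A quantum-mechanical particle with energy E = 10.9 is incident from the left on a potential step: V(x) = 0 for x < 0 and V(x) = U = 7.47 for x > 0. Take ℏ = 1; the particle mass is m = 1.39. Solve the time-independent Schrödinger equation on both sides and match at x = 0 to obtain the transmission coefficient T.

The wavenumbers are k₁ = √(2mE)/ℏ = 5.505 on the left and k₂ = √(2m(E − U))/ℏ = 3.088 on the right.
Continuity of ψ and ψ′ at the step yields the reflection amplitude r = (k₁ − k₂)/(k₁ + k₂) = 0.2813; thus R = |r|² = 0.07911, T = 0.9209.

T = 0.921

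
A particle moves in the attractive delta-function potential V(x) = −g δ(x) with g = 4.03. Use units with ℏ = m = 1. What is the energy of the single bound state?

E = -8.12

The bound state is ψ(x) = √κ e^{−κ|x|}. The derivative jump ψ'(0⁺) − ψ'(0⁻) = −(2mg/ℏ²)ψ(0) fixes κ = mg/ℏ² = 4.030.
Then E = −ℏ²κ²/(2m) = −mg²/(2ℏ²) = -8.120.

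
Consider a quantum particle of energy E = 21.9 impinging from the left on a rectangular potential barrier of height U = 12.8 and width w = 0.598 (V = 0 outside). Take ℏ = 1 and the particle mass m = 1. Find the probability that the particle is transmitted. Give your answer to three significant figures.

T = 0.940

E > U: inside the barrier k₂ = √(2m(E − U))/ℏ = 4.266, k₂w = 2.551.
T = [1 + U² sin²(k₂w) / (4E(E − U))]⁻¹ = 1/1.064 = 0.940.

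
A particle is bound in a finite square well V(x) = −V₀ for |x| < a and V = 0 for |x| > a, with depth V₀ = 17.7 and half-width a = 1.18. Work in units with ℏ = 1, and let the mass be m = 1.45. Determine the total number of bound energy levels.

Define the well-strength parameter z₀ = (a/ℏ)√(2mV₀) = 1.18 × √(2·1.45·17.7) = 8.454.
The even/odd transcendental equations gain one root per π/2 in z₀, giving N = 1 + ⌊2z₀/π⌋ = 1 + ⌊5.382⌋ = 6.

N = 6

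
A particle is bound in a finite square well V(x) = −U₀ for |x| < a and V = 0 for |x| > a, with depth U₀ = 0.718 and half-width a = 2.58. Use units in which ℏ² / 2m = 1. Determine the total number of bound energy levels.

Define the well-strength parameter z₀ = (a/ℏ)√(2mU₀) = 2.58 × √(2·0.5·0.718) = 2.186.
A new bound state (alternating even/odd) appears each time z₀ passes a multiple of π/2, so N = ⌊2z₀/π⌋ + 1 = ⌊1.392⌋ + 1 = 2.

N = 2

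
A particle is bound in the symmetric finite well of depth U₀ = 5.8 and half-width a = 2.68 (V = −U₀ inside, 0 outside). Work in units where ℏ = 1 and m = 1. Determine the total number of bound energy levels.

The dimensionless depth is z₀ = a√(2mU₀)/ℏ = 2.68 × √(11.60) = 9.128.
The even/odd transcendental equations gain one root per π/2 in z₀, giving N = 1 + ⌊2z₀/π⌋ = 1 + ⌊5.811⌋ = 6.

N = 6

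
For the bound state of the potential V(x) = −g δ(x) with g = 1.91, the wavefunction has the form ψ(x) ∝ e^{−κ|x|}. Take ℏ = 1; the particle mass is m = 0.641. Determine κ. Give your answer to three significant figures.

Integrate −(ℏ²/2m)ψ'' − gδ(x)ψ = Eψ from −ε to +ε: the ψ'' term gives ψ'(0⁺) − ψ'(0⁻) and the δ term gives −(2mg/ℏ²)ψ(0).
With ψ ∝ e^{−κ|x|} this yields −2κ = −2mg/ℏ², so κ = mg/ℏ² = 1.224.

κ = 1.22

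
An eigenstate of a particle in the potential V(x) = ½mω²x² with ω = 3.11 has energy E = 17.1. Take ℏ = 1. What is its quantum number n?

n = 5

Invert E_n = (n + ½)ℏω: n = E/ℏω − ½ = 4.998, so n = 5.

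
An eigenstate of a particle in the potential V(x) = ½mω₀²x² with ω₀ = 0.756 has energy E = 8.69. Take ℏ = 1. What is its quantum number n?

Invert E_n = (n + ½)ℏω₀: n = E/ℏω₀ − ½ = 10.995, so n = 11.

n = 11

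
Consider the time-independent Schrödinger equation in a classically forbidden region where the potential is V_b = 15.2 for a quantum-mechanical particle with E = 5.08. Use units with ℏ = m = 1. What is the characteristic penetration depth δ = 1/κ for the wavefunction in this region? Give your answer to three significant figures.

δ = 0.222

Since E < V_b the TISE in this region is ψ'' = κ²ψ with κ = √(2m(V_b − E))/ℏ.
κ = √(2 × 1 × 10.12) = 4.499. The penetration depth is δ = 1/κ = 0.222.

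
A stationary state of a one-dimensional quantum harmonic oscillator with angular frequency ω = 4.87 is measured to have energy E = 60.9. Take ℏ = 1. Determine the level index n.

E_n = ℏω(n + ½) ⇒ n = E/(ℏω) − ½ = 60.9/4.87 − 0.5 = 12.005 → n = 12.

n = 12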